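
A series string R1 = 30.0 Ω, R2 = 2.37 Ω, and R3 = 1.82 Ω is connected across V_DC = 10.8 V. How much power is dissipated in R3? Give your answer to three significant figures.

P ≈ 0.182 W

The common current is I = 10.8/34.19 = 0.3159 A.
P(R3) = I²·R3 = (0.3159)² × 1.82 = 0.1816 W.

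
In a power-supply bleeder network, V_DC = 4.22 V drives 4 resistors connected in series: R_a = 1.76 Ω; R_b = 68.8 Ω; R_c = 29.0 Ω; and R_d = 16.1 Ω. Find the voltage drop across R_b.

V ≈ 2.51 V

Total series resistance ΣR = 1.76 + 68.8 + 29.0 + 16.1 = 115.7 Ω.
V = V_DC · R/ΣR = 4.22 × 0.5948 = 2.510 V.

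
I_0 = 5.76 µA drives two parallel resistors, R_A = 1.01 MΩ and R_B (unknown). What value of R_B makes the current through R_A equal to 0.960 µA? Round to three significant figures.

R_B ≈ 0.202 MΩ

In a two-way split, I_A/I_0 = R_B/(R_A + R_B).
0.960/5.76 = R_B/(R_A + R_B) → R_B = R_A · (0.1667)/(1 − 0.1667) = 1.01 × 0.2000 = 0.2020 MΩ.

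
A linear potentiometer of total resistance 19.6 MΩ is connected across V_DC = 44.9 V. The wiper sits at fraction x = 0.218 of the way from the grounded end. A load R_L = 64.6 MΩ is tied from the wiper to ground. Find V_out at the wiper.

Lower segment x·R_p = 4.273 MΩ; upper segment (1−x)·R_p = 15.33 MΩ.
Lower segment in parallel with the load: 4.273 ‖ 64.6 = 4.008 MΩ.
V_out = 44.9 × 4.008/(15.33 + 4.008) = 9.307 V.

V_out ≈ 9.31 V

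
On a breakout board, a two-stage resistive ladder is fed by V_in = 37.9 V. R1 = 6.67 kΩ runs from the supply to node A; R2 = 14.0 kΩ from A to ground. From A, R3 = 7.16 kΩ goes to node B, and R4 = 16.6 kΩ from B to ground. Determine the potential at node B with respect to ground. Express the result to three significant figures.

Looking into the second stage from A: R3 + R4 = 23.76 kΩ appears in parallel with R2.
R2 ‖ (R3+R4) = 8.809 kΩ.
V_A = 37.9 × 8.809/(6.67 + 8.809) = 21.57 V.
V_B = V_A × 0.6987 = 15.07 V.

V_B ≈ 15.1 V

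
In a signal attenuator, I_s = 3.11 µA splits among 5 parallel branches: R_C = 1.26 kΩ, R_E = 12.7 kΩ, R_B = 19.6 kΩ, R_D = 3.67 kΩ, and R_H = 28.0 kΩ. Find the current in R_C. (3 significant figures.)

I ≈ 2.00 µA

ΣG = 1/1.26 + 1/12.7 + 1/19.6 + 1/3.67 + 1/28.0 = 1.232.
Current divider: I(R_C) = I_s · G_k/ΣG = 3.11 × (0.7937/1.232) = 3.11 × 0.6444 = 2.004 µA.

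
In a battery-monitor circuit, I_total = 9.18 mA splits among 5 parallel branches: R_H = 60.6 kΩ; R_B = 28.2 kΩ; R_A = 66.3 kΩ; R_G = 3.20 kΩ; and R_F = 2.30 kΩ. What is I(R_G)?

ΣG = 1/60.6 + 1/28.2 + 1/66.3 + 1/3.20 + 1/2.30 = 0.8143.
By the current-divider rule, I = I_total · G_k/ΣG = 9.18 × 0.3838 = 3.523 mA.

I ≈ 3.52 mA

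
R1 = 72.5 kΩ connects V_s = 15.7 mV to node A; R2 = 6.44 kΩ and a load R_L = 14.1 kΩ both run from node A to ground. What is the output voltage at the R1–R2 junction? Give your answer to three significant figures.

The load sits in parallel with R2, giving an effective lower resistance R2' = R2·R_L/(R2+R_L) = 4.421 kΩ.
Voltage divider with the loaded lower leg: V_out = 15.7 × 4.421/(72.5 + 4.421) = 15.7 × 0.05747 = 0.9023 mV.
(Unloaded it would be 1.28 mV; the load pulls it down.)

V_out ≈ 0.902 mV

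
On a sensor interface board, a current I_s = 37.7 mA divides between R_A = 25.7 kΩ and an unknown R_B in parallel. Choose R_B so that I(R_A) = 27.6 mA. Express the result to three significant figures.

In a two-way split, I_A/I_s = R_B/(R_A + R_B).
27.6/37.7 = R_B/(R_A + R_B) → R_B = R_A · (0.7321)/(1 − 0.7321) = 25.7 × 2.733 = 70.23 kΩ.

R_B ≈ 70.2 kΩ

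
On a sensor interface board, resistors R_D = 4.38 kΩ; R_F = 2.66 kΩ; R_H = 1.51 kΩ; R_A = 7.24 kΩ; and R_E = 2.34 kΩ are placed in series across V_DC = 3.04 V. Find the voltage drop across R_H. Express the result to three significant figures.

Total series resistance ΣR = 4.38 + 2.66 + 1.51 + 7.24 + 2.34 = 18.13 kΩ.
V = V_DC · R/ΣR = 3.04 × 0.08329 = 0.2532 V.

V ≈ 0.253 V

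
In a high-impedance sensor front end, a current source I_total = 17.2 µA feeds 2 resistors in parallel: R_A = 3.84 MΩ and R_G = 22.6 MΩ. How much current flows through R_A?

I ≈ 14.7 µA

With just two branches, the current splits inversely with resistance.
I(R_A) = 17.2 × 22.6/(3.84 + 22.6) = 17.2 × 0.8548 = 14.70 µA.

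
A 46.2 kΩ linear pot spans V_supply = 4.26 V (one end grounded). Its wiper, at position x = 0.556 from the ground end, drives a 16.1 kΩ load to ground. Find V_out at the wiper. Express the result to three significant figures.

V_out ≈ 1.39 V

Lower segment x·R_p = 25.69 kΩ; upper segment (1−x)·R_p = 20.51 kΩ.
(x·R_p) ‖ R_L = 9.897 kΩ.
Then V_out = V_supply · 9.897/(20.51 + 9.897) = 1.386 V.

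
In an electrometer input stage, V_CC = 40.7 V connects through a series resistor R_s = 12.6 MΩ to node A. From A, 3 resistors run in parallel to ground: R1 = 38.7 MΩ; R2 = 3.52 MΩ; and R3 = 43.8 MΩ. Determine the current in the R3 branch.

I ≈ 0.179 µA

Combine the parallel branches: R_p = (1/38.7 + 1/3.52 + 1/43.8)⁻¹ = 3.005 MΩ.
V_A = 40.7 × 3.005/15.61 = 7.838 V.
I(R3) = V_A / R3 = 7.838/43.8 = 0.1789 µA.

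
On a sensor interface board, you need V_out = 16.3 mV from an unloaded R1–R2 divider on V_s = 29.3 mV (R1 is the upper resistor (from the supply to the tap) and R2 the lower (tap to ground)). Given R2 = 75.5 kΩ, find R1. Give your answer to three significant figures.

R1 ≈ 60.2 kΩ

V_out/V_s = R2/(R1+R2) = 0.5563.
So R1 = R2 · (V_s/V_out − 1) = 75.5 × (29.3/16.3 − 1) = 75.5 × 0.7975 = 60.21 kΩ.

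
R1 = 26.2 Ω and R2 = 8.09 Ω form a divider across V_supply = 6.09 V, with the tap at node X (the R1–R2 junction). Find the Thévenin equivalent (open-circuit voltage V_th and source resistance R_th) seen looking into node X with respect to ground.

V_th is the unloaded tap voltage: V_supply · R2/(R1+R2) = 6.09 × 0.2359 = 1.437 V.
Looking into X with the source shorted: R_th = R1·R2/(R1+R2) = 26.20 × 8.09/34.29 = 6.181 Ω.

V_th ≈ 1.44 V, R_th ≈ 6.18 Ω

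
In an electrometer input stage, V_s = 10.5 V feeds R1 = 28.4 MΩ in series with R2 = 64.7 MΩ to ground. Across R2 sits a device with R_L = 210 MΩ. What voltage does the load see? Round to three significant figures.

The load sits in parallel with R2, giving an effective lower resistance R2' = R2·R_L/(R2+R_L) = 49.46 MΩ.
Then V_out = V_s · R2'/(R1 + R2') = 10.5 × 49.46/77.86 = 6.670 V.

V_out ≈ 6.67 V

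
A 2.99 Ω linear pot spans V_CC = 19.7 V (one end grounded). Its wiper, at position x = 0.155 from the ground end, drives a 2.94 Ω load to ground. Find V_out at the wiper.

V_out ≈ 2.69 V

Split the track: R_lower = x·R_p = 0.4635 Ω, R_upper = (1−x)·R_p = 2.527 Ω.
(x·R_p) ‖ R_L = 0.4003 Ω.
V_out = 19.7 × 0.4003/(2.527 + 0.4003) = 2.695 V.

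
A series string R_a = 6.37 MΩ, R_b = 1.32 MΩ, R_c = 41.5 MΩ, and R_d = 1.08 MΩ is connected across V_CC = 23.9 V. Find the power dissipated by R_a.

The common current is I = 23.9/50.27 = 0.4754 µA.
P(R_a) = I²·R_a = (0.4754)² × 6.37 = 1.440 µW.

P ≈ 1.44 µW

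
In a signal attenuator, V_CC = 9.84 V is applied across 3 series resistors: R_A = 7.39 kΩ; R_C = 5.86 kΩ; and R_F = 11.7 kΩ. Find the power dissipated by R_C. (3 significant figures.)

ΣR = 24.95 kΩ → I = 9.84/24.95 = 0.3944 mA.
V(R_C) = I·R = 2.311 V; P = V·I = 2.311 × 0.3944 = 0.9115 mW.

P ≈ 0.911 mW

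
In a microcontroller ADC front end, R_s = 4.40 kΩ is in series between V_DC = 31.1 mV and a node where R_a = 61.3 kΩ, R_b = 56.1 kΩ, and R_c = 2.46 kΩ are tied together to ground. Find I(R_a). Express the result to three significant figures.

Combine the parallel branches: R_p = (1/61.3 + 1/56.1 + 1/2.46)⁻¹ = 2.269 kΩ.
V_A = 31.1 × 2.269/6.669 = 10.58 mV.
Branch current I = V_A/R_a = 10.58/61.3 = 0.1726 µA.
(Check via current divider: I_total = 4.663 µA; share G_k/ΣG = 0.03702 → same result.)

I ≈ 0.173 µA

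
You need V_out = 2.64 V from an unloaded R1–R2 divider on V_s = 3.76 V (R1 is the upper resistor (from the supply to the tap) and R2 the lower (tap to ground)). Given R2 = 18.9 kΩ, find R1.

Required fraction k = V_out/V_s = 0.7021.
R1 = R2·(1/k − 1) = 18.9 × 0.4242 = 8.018 kΩ.

R1 ≈ 8.02 kΩ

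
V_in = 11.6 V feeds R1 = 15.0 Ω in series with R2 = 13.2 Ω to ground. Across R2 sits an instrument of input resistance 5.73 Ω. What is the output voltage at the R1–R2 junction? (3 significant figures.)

V_out ≈ 2.44 V

First combine the lower leg with the load: R2 ‖ R_L = 3.996 Ω.
Voltage divider with the loaded lower leg: V_out = 11.6 × 3.996/(15.0 + 3.996) = 11.6 × 0.2103 = 2.440 V.
(Unloaded it would be 5.43 V; the load pulls it down.)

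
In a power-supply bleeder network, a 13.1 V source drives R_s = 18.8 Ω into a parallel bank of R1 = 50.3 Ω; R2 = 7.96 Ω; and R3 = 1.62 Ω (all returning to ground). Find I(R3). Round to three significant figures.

I ≈ 0.527 A

Combine the parallel branches: R_p = (1/50.3 + 1/7.96 + 1/1.62)⁻¹ = 1.311 Ω.
Node voltage V_A = V_supply · R_p/(R_s + R_p) = 13.1 × 0.06519 = 0.8539 V.
I(R3) = V_A / R3 = 0.8539/1.62 = 0.5271 A.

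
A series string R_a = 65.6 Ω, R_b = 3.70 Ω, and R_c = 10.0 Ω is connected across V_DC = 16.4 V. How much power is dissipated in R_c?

P ≈ 0.428 W

Series current I = V_DC/ΣR = 16.4/79.30 = 0.2068 A.
V(R_c) = I·R = 2.068 V; P = V·I = 2.068 × 0.2068 = 0.4277 W.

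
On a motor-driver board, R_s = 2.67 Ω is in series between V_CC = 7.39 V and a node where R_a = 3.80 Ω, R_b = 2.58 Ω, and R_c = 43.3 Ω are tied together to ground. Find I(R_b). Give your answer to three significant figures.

I ≈ 1.02 A

Equivalent of the parallel group: R_p = 1.484 Ω.
V_A = 7.39 × 1.484/4.154 = 2.640 V.
Branch current I = V_A/R_b = 2.640/2.58 = 1.023 A.
(Check via current divider: I_total = 1.779 A; share G_k/ΣG = 0.5752 → same result.)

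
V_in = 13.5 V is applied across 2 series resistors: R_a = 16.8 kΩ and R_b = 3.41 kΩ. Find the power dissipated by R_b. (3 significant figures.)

Series current I = V_in/ΣR = 13.5/20.21 = 0.6680 mA.
P(R_b) = I²·R_b = (0.6680)² × 3.41 = 1.522 mW.

P ≈ 1.52 mW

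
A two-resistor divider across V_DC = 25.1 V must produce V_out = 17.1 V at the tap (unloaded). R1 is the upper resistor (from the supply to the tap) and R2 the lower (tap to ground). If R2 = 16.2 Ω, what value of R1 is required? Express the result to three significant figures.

The divider ratio is R2/(R1+R2) = 17.1/25.1 = 0.6813.
R1 = R2·(1/k − 1) = 16.2 × 0.4678 = 7.579 Ω.

R1 ≈ 7.58 Ω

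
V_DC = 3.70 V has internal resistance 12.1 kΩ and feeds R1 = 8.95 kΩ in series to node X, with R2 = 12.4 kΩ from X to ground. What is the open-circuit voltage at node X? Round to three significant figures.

V_th ≈ 1.37 V

R1' = 12.1 + 8.95 = 21.05 kΩ (source resistance + R1).
V_th is the unloaded tap voltage: V_DC · R2/(R1'+R2) = 3.70 × 0.3707 = 1.372 V.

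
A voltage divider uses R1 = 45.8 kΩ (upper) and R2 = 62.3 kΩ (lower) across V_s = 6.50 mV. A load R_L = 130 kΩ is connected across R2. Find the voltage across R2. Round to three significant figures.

The load sits in parallel with R2, giving an effective lower resistance R2' = R2·R_L/(R2+R_L) = 42.12 kΩ.
Then V_out = V_s · R2'/(R1 + R2') = 6.50 × 42.12/87.92 = 3.114 mV.

V_out ≈ 3.11 mV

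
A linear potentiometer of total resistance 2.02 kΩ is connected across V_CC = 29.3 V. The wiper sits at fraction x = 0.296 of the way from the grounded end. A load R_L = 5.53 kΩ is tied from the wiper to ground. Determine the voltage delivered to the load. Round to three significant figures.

V_out ≈ 8.06 V

Lower segment x·R_p = 0.5979 kΩ; upper segment (1−x)·R_p = 1.422 kΩ.
(x·R_p) ‖ R_L = 0.5396 kΩ.
Then V_out = V_CC · 0.5396/(1.422 + 0.5396) = 8.059 V.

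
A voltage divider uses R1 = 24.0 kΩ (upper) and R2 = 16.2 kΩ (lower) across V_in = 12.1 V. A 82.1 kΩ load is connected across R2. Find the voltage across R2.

V_out ≈ 4.36 V

R2 ‖ R_L = (16.2 × 82.1)/(16.2 + 82.1) = 13.53 kΩ.
Now apply the divider: V_out = 12.1 × 0.3605 = 4.362 V.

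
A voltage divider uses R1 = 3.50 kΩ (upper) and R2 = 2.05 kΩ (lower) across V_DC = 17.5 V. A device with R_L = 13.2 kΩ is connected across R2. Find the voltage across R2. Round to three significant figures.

V_out ≈ 5.89 V

First combine the lower leg with the load: R2 ‖ R_L = 1.774 kΩ.
Then V_out = V_DC · R2'/(R1 + R2') = 17.5 × 1.774/5.274 = 5.887 V.
(Unloaded it would be 6.46 V; the load pulls it down.)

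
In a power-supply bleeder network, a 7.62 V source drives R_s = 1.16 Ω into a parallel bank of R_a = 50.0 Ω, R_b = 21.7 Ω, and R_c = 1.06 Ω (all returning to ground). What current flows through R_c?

Parallel bank: R_p = 1/(1/50.0 + 1/21.7 + 1/1.06) = 0.9906 Ω.
V_A = 7.62 × 0.9906/2.151 = 3.510 V.
Branch current I = V_A/R_c = 3.510/1.06 = 3.311 A.
(Check via current divider: I_total = 3.543 A; share G_k/ΣG = 0.9345 → same result.)

I ≈ 3.31 A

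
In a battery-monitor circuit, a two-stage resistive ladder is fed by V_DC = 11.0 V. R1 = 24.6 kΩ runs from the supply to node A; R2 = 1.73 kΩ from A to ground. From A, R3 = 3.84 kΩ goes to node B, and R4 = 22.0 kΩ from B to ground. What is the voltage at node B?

V_B ≈ 0.579 V

The second stage (R3 + R4 = 25.84 kΩ) loads node A in parallel with R2.
R2 ‖ (R3+R4) = 1.621 kΩ.
So V_A = 11.0 × 0.06184 = 0.6802 V.
V_B = V_A × 0.8514 = 0.5791 V.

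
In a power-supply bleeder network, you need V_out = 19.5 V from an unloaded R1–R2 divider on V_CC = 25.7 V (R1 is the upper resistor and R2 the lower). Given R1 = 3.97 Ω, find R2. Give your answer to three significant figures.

V_out/V_CC = R2/(R1+R2) = 0.7588.
R2 = R1 · 0.7588/(1 − 0.7588) = 12.49 Ω.

R2 ≈ 12.5 Ω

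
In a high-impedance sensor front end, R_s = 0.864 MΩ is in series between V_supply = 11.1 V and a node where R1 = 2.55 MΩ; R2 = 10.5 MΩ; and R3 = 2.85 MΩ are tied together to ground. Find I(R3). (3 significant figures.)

Equivalent of the parallel group: R_p = 1.193 MΩ.
V_A = 11.1 × 1.193/2.057 = 6.438 V.
Branch current I = V_A/R3 = 6.438/2.85 = 2.259 µA.

I ≈ 2.26 µA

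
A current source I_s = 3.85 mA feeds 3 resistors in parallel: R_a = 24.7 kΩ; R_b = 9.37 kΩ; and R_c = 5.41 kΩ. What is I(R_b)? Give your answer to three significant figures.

I ≈ 1.24 mA

Conductances: ΣG = 1/24.7 + 1/9.37 + 1/5.41 = 0.3321 (1/kΩ).
By the current-divider rule, I = I_s · G_k/ΣG = 3.85 × 0.3214 = 1.237 mA.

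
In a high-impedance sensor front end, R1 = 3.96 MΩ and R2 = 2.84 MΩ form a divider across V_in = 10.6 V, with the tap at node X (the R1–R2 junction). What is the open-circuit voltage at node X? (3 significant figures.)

V_th ≈ 4.43 V

With X open, the divider is unloaded: V_th = 10.6 × 2.84/6.800 = 4.427 V.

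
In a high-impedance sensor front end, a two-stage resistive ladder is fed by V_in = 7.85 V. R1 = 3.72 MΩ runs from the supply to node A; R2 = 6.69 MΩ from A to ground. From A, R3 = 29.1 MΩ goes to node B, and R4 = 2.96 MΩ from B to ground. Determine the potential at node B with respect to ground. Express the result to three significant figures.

Looking into the second stage from A: R3 + R4 = 32.06 MΩ appears in parallel with R2.
R2 ‖ (R3+R4) = 5.535 MΩ.
So V_A = 7.85 × 0.5981 = 4.695 V.
Stage 2 is unloaded, so V_B = V_A · R4/(R3+R4) = 4.695 × 2.96/32.06 = 0.4335 V.

V_B ≈ 0.433 V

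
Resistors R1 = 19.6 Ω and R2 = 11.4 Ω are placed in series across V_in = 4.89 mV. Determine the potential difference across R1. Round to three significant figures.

V ≈ 3.09 mV

ΣR = 19.6 + 11.4 = 31.00 Ω.
Voltage divider: V = V_in · (19.60 / 31.00) = 4.89 × 0.6323 = 3.092 mV.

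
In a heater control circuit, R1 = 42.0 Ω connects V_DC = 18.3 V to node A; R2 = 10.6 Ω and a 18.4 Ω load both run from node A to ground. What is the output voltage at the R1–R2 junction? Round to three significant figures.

V_out ≈ 2.53 V

R2 ‖ R_L = (10.6 × 18.4)/(10.6 + 18.4) = 6.726 Ω.
Then V_out = V_DC · R2'/(R1 + R2') = 18.3 × 6.726/48.73 = 2.526 V.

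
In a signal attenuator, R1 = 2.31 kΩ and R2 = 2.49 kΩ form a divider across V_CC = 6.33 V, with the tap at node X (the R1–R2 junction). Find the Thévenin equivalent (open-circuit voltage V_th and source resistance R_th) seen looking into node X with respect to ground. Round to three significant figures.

V_th ≈ 3.28 V, R_th ≈ 1.20 kΩ

V_th is the unloaded tap voltage: V_CC · R2/(R1+R2) = 6.33 × 0.5187 = 3.284 V.
With V_CC suppressed (replaced by a short), R_th = R1 ‖ R2 = (2.310 × 2.49)/(2.310 + 2.49) = 1.198 kΩ.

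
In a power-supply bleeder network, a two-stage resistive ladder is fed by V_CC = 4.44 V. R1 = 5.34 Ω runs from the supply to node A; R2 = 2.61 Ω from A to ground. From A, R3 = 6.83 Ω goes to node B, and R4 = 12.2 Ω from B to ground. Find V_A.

V_A ≈ 1.33 V

The second stage (R3 + R4 = 19.03 Ω) loads node A in parallel with R2.
R2 ‖ (R3+R4) = 2.295 Ω.
V_A = 4.44 × 2.295/(5.34 + 2.295) = 1.335 V.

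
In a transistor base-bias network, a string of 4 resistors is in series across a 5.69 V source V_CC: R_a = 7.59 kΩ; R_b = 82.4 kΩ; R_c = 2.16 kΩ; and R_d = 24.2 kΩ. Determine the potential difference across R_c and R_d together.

V ≈ 1.29 V

Series total: ΣR = 7.59 + 82.4 + 2.16 + 24.2 = 116.4 kΩ.
R_{R_c..R_d} = 2.16 + 24.2 = 26.36 kΩ.
By the voltage-divider rule, V = 5.69 × 26.36/116.4 = 1.289 V.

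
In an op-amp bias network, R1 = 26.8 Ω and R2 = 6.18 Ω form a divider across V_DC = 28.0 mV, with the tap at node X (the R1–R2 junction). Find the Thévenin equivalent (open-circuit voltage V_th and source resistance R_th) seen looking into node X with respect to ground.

V_th ≈ 5.25 mV, R_th ≈ 5.02 Ω

Open-circuit (no load on X): V_th = V_DC · R2/(R1 + R2) = 28.0 × 6.18/(26.80 + 6.18) = 5.247 mV.
With V_DC suppressed (replaced by a short), R_th = R1 ‖ R2 = (26.80 × 6.18)/(26.80 + 6.18) = 5.022 Ω.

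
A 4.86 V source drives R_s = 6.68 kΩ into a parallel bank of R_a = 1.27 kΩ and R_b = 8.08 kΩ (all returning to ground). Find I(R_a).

I ≈ 0.540 mA

Combine the parallel branches: R_p = (1/1.27 + 1/8.08)⁻¹ = 1.097 kΩ.
V_A = 4.86 × 1.097/7.777 = 0.6858 V.
I(R_a) = V_A / R_a = 0.6858/1.27 = 0.5400 mA.
(Check via current divider: I_total = 0.6249 mA; share G_k/ΣG = 0.8642 → same result.)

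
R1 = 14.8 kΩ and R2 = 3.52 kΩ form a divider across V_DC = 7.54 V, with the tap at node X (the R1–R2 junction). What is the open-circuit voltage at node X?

V_th is the unloaded tap voltage: V_DC · R2/(R1+R2) = 7.54 × 0.1921 = 1.449 V.

V_th ≈ 1.45 V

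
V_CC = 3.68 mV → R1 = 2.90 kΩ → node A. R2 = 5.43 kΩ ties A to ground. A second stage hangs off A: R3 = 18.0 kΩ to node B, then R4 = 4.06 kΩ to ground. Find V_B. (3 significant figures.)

V_B ≈ 0.407 mV

Looking into the second stage from A: R3 + R4 = 22.06 kΩ appears in parallel with R2.
R2 ‖ (R3+R4) = 4.357 kΩ.
First divider: V_A = V_CC · 4.357/(2.90 + 4.357) = 2.210 mV.
Then the unloaded second divider: V_B = V_A × R4/(R3+R4) = 2.210 × 0.1840 = 0.4066 mV.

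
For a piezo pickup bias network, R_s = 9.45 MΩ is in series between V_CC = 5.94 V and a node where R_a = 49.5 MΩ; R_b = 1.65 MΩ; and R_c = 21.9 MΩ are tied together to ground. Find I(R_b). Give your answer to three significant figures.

I ≈ 0.490 µA

Combine the parallel branches: R_p = (1/49.5 + 1/1.65 + 1/21.9)⁻¹ = 1.488 MΩ.
V_A = 5.94 × 1.488/10.94 = 0.8082 V.
I(R_b) = V_A / R_b = 0.8082/1.65 = 0.4898 µA.
(Check via current divider: I_total = 0.5430 µA; share G_k/ΣG = 0.9020 → same result.)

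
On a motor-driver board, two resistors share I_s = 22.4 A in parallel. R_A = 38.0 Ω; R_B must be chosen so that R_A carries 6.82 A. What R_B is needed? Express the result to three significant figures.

R_B ≈ 16.6 Ω

Two-branch current divider: I_A = I_s · R_B/(R_A + R_B).
6.82/22.4 = R_B/(R_A + R_B) → R_B = R_A · (0.3045)/(1 − 0.3045) = 38.0 × 0.4377 = 16.63 Ω.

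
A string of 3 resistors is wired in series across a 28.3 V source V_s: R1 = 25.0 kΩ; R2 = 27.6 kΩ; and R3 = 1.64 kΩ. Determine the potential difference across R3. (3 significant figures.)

Total series resistance ΣR = 25.0 + 27.6 + 1.64 = 54.24 kΩ.
Voltage divider: V = V_s · (1.640 / 54.24) = 28.3 × 0.03024 = 0.8557 V.

V ≈ 0.856 V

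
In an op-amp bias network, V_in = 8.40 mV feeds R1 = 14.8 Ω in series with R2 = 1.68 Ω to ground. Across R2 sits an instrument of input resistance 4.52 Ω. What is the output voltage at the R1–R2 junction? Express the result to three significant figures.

First combine the lower leg with the load: R2 ‖ R_L = 1.225 Ω.
Voltage divider with the loaded lower leg: V_out = 8.40 × 1.225/(14.8 + 1.225) = 8.40 × 0.07643 = 0.6420 mV.

V_out ≈ 0.642 mV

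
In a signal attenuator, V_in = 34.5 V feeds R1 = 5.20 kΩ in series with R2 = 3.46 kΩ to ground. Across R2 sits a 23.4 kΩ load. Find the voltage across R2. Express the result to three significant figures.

First combine the lower leg with the load: R2 ‖ R_L = 3.014 kΩ.
Then V_out = V_in · R2'/(R1 + R2') = 34.5 × 3.014/8.214 = 12.66 V.

V_out ≈ 12.7 V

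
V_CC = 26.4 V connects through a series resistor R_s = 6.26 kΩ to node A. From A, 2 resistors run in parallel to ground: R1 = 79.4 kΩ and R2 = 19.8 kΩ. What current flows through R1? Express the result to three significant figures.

I ≈ 0.238 mA

Parallel bank: R_p = 1/(1/79.4 + 1/19.8) = 15.85 kΩ.
V_A by voltage divider: V_A = 26.4 × 15.85/(6.26 + 15.85) = 18.92 V.
I(R1) = V_A / R1 = 18.92/79.4 = 0.2383 mA.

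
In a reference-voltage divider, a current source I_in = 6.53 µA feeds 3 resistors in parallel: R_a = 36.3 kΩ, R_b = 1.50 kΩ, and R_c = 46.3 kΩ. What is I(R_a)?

Conductances: ΣG = 1/36.3 + 1/1.50 + 1/46.3 = 0.7158 (1/kΩ).
Current divider: I(R_a) = I_in · G_k/ΣG = 6.53 × (0.02755/0.7158) = 6.53 × 0.03849 = 0.2513 µA.

I ≈ 0.251 µA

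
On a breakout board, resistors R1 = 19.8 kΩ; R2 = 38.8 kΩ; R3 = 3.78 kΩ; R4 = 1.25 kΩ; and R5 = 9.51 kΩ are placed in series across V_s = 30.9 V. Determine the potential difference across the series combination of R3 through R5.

V ≈ 6.14 V

Series total: ΣR = 19.8 + 38.8 + 3.78 + 1.25 + 9.51 = 73.14 kΩ.
R_{R3..R5} = 3.78 + 1.25 + 9.51 = 14.54 kΩ.
Voltage divider: V = V_s · (14.54 / 73.14) = 30.9 × 0.1988 = 6.143 V.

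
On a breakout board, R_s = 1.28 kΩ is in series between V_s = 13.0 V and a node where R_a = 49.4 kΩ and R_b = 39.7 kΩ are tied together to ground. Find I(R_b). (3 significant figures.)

I ≈ 0.309 mA

Parallel bank: R_p = 1/(1/49.4 + 1/39.7) = 22.01 kΩ.
V_A = 13.0 × 22.01/23.29 = 12.29 V.
I(R_b) = V_A / R_b = 12.29/39.7 = 0.3095 mA.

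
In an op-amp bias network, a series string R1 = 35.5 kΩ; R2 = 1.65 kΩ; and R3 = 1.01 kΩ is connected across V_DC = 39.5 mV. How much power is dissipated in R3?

P ≈ 1.08 nW

ΣR = 38.16 kΩ → I = 39.5/38.16 = 1.035 µA.
V(R3) = I·R = 1.045 mV; P = V·I = 1.045 × 1.035 = 1.082 nW.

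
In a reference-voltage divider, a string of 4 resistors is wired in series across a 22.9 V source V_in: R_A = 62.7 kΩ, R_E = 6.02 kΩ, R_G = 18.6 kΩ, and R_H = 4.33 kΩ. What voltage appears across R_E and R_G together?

V ≈ 6.15 V

Total series resistance ΣR = 62.7 + 6.02 + 18.6 + 4.33 = 91.65 kΩ.
R_{R_E..R_G} = 6.02 + 18.6 = 24.62 kΩ.
V = V_in · R/ΣR = 22.9 × 0.2686 = 6.152 V.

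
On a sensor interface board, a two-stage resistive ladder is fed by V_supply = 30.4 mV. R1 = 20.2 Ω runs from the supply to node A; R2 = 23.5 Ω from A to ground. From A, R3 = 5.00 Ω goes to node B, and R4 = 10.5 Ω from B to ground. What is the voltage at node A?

The second stage (R3 + R4 = 15.50 Ω) loads node A in parallel with R2.
R2 ‖ (R3+R4) = 9.340 Ω.
So V_A = 30.4 × 0.3162 = 9.612 mV.

V_A ≈ 9.61 mV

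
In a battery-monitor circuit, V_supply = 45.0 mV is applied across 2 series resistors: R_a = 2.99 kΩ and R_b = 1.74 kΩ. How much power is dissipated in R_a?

ΣR = 4.730 kΩ → I = 45.0/4.730 = 9.514 µA.
P = I²R = 90.51 × 2.99 = 270.6 nW.

P ≈ 271 nW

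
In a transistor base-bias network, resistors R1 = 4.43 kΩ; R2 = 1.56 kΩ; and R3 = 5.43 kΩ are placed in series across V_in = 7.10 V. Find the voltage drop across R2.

V ≈ 0.970 V

Series total: ΣR = 4.43 + 1.56 + 5.43 = 11.42 kΩ.
By the voltage-divider rule, V = 7.10 × 1.560/11.42 = 0.9699 V.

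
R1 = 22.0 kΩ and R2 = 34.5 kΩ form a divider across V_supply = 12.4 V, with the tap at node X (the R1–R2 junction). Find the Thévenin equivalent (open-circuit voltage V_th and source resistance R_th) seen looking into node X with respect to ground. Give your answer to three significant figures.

V_th ≈ 7.57 V, R_th ≈ 13.4 kΩ

V_th is the unloaded tap voltage: V_supply · R2/(R1+R2) = 12.4 × 0.6106 = 7.572 V.
Zeroing V_supply shorts the top of R1 to ground, so R_th = R1 ‖ R2 = 13.43 kΩ.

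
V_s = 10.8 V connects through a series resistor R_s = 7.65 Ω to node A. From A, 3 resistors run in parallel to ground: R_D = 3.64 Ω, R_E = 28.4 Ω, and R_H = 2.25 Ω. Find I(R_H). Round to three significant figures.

I ≈ 0.709 A

Equivalent of the parallel group: R_p = 1.326 Ω.
V_A by voltage divider: V_A = 10.8 × 1.326/(7.65 + 1.326) = 1.595 V.
I(R_H) = V_A / R_H = 1.595/2.25 = 0.7089 A.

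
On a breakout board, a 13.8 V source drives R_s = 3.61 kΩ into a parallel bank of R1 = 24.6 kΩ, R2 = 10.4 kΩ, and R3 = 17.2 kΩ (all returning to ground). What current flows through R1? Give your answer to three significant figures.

I ≈ 0.329 mA

Equivalent of the parallel group: R_p = 5.130 kΩ.
V_A = 13.8 × 5.130/8.740 = 8.100 V.
Branch current I = V_A/R1 = 8.100/24.6 = 0.3293 mA.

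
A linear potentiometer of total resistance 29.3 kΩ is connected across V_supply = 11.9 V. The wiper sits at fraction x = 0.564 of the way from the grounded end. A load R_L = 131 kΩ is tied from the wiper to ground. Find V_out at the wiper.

Lower segment x·R_p = 16.53 kΩ; upper segment (1−x)·R_p = 12.77 kΩ.
R_L loads the lower segment: effective lower R = 14.67 kΩ.
V_out = 11.9 × 14.67/(12.77 + 14.67) = 6.362 V.

V_out ≈ 6.36 V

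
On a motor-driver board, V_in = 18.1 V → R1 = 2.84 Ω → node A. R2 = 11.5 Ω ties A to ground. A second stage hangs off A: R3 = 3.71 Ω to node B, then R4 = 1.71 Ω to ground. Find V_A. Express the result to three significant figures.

V_A ≈ 10.2 V

Node A sees R2 in parallel with the series input of stage 2, R3 + R4 = 5.420 Ω.
Effective lower resistance at A: R2 ‖ 5.420 = 3.684 Ω.
First divider: V_A = V_in · 3.684/(2.84 + 3.684) = 10.22 V.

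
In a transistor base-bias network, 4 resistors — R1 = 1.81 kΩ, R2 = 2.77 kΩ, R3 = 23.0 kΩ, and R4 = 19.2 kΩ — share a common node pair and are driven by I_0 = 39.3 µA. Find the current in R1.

ΣG = 1/1.81 + 1/2.77 + 1/23.0 + 1/19.2 = 1.009.
Current divider: I(R1) = I_0 · G_k/ΣG = 39.3 × (0.5525/1.009) = 39.3 × 0.5475 = 21.52 µA.

I ≈ 21.5 µA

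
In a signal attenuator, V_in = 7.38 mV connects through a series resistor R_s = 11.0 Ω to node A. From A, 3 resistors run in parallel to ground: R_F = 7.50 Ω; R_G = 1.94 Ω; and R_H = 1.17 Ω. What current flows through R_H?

Equivalent of the parallel group: R_p = 0.6651 Ω.
Node voltage V_A = V_in · R_p/(R_s + R_p) = 7.38 × 0.05702 = 0.4208 mV.
Branch current I = V_A/R_H = 0.4208/1.17 = 0.3596 mA.

I ≈ 0.360 mA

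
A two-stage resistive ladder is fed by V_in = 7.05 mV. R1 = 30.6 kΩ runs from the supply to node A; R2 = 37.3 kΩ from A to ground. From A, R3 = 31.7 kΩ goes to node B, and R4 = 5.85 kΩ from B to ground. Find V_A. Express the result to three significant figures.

V_A ≈ 2.68 mV

Looking into the second stage from A: R3 + R4 = 37.55 kΩ appears in parallel with R2.
Effective lower resistance at A: R2 ‖ 37.55 = 18.71 kΩ.
So V_A = 7.05 × 0.3795 = 2.675 mV.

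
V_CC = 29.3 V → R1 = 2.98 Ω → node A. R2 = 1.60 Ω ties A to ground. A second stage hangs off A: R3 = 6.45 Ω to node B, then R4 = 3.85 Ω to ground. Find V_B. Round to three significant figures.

V_B ≈ 3.47 V

Node A sees R2 in parallel with the series input of stage 2, R3 + R4 = 10.30 Ω.
R2 ‖ (R3+R4) = 1.385 Ω.
V_A = 29.3 × 1.385/(2.98 + 1.385) = 9.296 V.
V_B = V_A × 0.3738 = 3.475 V.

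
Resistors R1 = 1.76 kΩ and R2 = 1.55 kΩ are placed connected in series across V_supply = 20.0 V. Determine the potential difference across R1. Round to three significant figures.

V ≈ 10.6 V

Total series resistance ΣR = 1.76 + 1.55 = 3.310 kΩ.
Voltage divider: V = V_supply · (1.760 / 3.310) = 20.0 × 0.5317 = 10.63 V.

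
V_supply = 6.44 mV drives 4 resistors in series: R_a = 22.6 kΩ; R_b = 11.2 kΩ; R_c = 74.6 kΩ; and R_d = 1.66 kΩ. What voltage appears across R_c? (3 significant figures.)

Series total: ΣR = 22.6 + 11.2 + 74.6 + 1.66 = 110.1 kΩ.
V = V_supply · R/ΣR = 6.44 × 0.6778 = 4.365 mV.

V ≈ 4.37 mV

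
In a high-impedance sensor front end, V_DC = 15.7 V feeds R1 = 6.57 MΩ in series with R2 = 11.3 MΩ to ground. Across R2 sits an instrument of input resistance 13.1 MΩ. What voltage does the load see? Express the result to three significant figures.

V_out ≈ 7.54 V

The load sits in parallel with R2, giving an effective lower resistance R2' = R2·R_L/(R2+R_L) = 6.067 MΩ.
Now apply the divider: V_out = 15.7 × 0.4801 = 7.537 V.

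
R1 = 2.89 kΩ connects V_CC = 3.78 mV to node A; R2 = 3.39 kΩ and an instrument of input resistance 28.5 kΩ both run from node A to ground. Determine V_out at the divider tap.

The load sits in parallel with R2, giving an effective lower resistance R2' = R2·R_L/(R2+R_L) = 3.030 kΩ.
Voltage divider with the loaded lower leg: V_out = 3.78 × 3.030/(2.89 + 3.030) = 3.78 × 0.5118 = 1.935 mV.
(Unloaded it would be 2.04 mV; the load pulls it down.)

V_out ≈ 1.93 mV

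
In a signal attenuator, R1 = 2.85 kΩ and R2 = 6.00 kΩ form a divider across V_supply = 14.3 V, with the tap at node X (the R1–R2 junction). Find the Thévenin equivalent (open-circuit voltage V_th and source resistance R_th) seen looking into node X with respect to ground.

V_th ≈ 9.69 V, R_th ≈ 1.93 kΩ

Open-circuit (no load on X): V_th = V_supply · R2/(R1 + R2) = 14.3 × 6.00/(2.850 + 6.00) = 9.695 V.
Looking into X with the source shorted: R_th = R1·R2/(R1+R2) = 2.850 × 6.00/8.850 = 1.932 kΩ.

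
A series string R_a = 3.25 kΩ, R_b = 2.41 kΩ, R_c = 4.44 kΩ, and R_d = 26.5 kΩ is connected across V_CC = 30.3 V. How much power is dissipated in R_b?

P ≈ 1.65 mW

ΣR = 36.60 kΩ → I = 30.3/36.60 = 0.8279 mA.
P(R_b) = I²·R_b = (0.8279)² × 2.41 = 1.652 mW.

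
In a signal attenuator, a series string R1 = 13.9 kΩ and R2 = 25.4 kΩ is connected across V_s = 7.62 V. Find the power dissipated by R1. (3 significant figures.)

P ≈ 0.523 mW

Series current I = V_s/ΣR = 7.62/39.30 = 0.1939 mA.
P = I²R = 0.03759 × 13.9 = 0.5226 mW.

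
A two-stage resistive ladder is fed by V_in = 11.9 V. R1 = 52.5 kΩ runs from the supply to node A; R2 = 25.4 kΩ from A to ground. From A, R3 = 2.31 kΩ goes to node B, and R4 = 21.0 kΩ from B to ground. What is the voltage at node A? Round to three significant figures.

V_A ≈ 2.24 V

Node A sees R2 in parallel with the series input of stage 2, R3 + R4 = 23.31 kΩ.
Effective lower resistance at A: R2 ‖ 23.31 = 12.16 kΩ.
So V_A = 11.9 × 0.1880 = 2.237 V.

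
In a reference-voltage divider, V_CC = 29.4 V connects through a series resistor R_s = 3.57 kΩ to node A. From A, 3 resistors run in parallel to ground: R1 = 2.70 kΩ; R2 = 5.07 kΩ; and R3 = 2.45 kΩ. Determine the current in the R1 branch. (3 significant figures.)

Combine the parallel branches: R_p = (1/2.70 + 1/5.07 + 1/2.45)⁻¹ = 1.025 kΩ.
Node voltage V_A = V_CC · R_p/(R_s + R_p) = 29.4 × 0.2230 = 6.557 V.
Branch current I = V_A/R1 = 6.557/2.70 = 2.429 mA.

I ≈ 2.43 mA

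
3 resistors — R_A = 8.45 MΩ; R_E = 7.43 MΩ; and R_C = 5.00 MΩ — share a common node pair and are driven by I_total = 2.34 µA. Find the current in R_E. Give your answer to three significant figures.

ΣG = 1/8.45 + 1/7.43 + 1/5.00 = 0.4529.
By the current-divider rule, I = I_total · G_k/ΣG = 2.34 × 0.2972 = 0.6953 µA.

I ≈ 0.695 µA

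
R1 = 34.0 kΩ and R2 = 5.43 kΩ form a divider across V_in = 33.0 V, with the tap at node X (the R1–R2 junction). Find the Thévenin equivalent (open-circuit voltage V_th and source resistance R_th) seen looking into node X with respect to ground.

V_th is the unloaded tap voltage: V_in · R2/(R1+R2) = 33.0 × 0.1377 = 4.545 V.
With V_in suppressed (replaced by a short), R_th = R1 ‖ R2 = (34.00 × 5.43)/(34.00 + 5.43) = 4.682 kΩ.

V_th ≈ 4.54 V, R_th ≈ 4.68 kΩ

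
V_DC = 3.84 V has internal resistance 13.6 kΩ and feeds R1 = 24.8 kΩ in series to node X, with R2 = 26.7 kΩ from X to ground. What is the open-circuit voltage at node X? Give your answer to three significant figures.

R1' = 13.6 + 24.8 = 38.40 kΩ (source resistance + R1).
V_th is the unloaded tap voltage: V_DC · R2/(R1'+R2) = 3.84 × 0.4101 = 1.575 V.

V_th ≈ 1.57 V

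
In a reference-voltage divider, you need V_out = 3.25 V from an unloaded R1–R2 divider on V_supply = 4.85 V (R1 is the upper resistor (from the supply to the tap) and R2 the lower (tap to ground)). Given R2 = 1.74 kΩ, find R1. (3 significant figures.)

R1 ≈ 0.857 kΩ

Required fraction k = V_out/V_supply = 0.6701.
So R1 = R2 · (V_supply/V_out − 1) = 1.74 × (4.85/3.25 − 1) = 1.74 × 0.4923 = 0.8566 kΩ.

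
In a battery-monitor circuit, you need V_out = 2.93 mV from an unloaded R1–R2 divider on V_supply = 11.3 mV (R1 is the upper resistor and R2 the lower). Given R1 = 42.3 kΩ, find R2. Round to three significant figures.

R2 ≈ 14.8 kΩ

V_out/V_supply = R2/(R1+R2) = 0.2593.
So R2 = R1 · V_out/(V_supply − V_out) = 42.3 × 2.93/(11.3 − 2.93) = 42.3 × 0.3501 = 14.81 kΩ.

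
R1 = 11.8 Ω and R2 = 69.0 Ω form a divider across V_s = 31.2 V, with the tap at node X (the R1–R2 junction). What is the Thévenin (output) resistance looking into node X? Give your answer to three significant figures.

R_th ≈ 10.1 Ω

Looking into X with the source shorted: R_th = R1·R2/(R1+R2) = 11.80 × 69.0/80.80 = 10.08 Ω.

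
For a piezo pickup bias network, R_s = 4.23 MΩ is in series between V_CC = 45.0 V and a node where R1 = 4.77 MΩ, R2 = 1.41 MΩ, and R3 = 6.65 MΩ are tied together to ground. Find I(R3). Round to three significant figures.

I ≈ 1.23 µA

Parallel bank: R_p = 1/(1/4.77 + 1/1.41 + 1/6.65) = 0.9352 MΩ.
Node voltage V_A = V_CC · R_p/(R_s + R_p) = 45.0 × 0.1811 = 8.148 V.
I(R3) = V_A / R3 = 8.148/6.65 = 1.225 µA.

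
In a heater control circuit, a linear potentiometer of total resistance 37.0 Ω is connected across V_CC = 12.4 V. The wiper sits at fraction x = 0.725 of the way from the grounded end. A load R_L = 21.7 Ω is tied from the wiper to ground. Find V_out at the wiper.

Split the track: R_lower = x·R_p = 26.82 Ω, R_upper = (1−x)·R_p = 10.18 Ω.
R_L loads the lower segment: effective lower R = 12.00 Ω.
V_out = 12.4 × 12.00/(10.18 + 12.00) = 6.709 V.

V_out ≈ 6.71 V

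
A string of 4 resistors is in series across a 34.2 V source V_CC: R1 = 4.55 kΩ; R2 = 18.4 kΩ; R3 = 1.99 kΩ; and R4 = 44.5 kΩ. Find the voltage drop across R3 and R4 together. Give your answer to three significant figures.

V ≈ 22.9 V

ΣR = 4.55 + 18.4 + 1.99 + 44.5 = 69.44 kΩ.
R_{R3..R4} = 1.99 + 44.5 = 46.49 kΩ.
V = V_CC · R/ΣR = 34.2 × 0.6695 = 22.90 V.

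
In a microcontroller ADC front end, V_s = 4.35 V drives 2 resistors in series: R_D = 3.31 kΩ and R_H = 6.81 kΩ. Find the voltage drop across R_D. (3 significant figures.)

ΣR = 3.31 + 6.81 = 10.12 kΩ.
By the voltage-divider rule, V = 4.35 × 3.310/10.12 = 1.423 V.

V ≈ 1.42 V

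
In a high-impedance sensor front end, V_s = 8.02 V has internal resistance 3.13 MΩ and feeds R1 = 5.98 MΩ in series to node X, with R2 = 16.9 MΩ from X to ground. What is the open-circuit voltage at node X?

R1' = 3.13 + 5.98 = 9.110 MΩ (source resistance + R1).
Open-circuit (no load on X): V_th = V_s · R2/(R1' + R2) = 8.02 × 16.9/(9.110 + 16.9) = 5.211 V.

V_th ≈ 5.21 V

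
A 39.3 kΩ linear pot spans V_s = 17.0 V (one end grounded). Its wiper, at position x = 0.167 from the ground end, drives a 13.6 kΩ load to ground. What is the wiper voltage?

Split the track: R_lower = x·R_p = 6.563 kΩ, R_upper = (1−x)·R_p = 32.74 kΩ.
Lower segment in parallel with the load: 6.563 ‖ 13.6 = 4.427 kΩ.
Loaded-divider output: V_out = 17.0 × 0.1191 = 2.025 V.

V_out ≈ 2.02 V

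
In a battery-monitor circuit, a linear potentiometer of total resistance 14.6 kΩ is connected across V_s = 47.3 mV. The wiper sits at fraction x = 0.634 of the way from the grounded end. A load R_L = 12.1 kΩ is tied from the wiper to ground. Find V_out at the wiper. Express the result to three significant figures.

Split the track: R_lower = x·R_p = 9.256 kΩ, R_upper = (1−x)·R_p = 5.344 kΩ.
(x·R_p) ‖ R_L = 5.244 kΩ.
Then V_out = V_s · 5.244/(5.344 + 5.244) = 23.43 mV.

V_out ≈ 23.4 mV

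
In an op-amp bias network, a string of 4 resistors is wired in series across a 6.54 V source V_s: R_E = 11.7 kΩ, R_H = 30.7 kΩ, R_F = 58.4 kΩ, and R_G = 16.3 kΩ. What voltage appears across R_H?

V ≈ 1.71 V

Total series resistance ΣR = 11.7 + 30.7 + 58.4 + 16.3 = 117.1 kΩ.
By the voltage-divider rule, V = 6.54 × 30.70/117.1 = 1.715 V.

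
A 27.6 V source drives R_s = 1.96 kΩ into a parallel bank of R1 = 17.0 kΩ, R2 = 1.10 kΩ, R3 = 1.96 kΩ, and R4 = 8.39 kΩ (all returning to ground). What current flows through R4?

I ≈ 0.796 mA

Combine the parallel branches: R_p = (1/17.0 + 1/1.10 + 1/1.96 + 1/8.39)⁻¹ = 0.6261 kΩ.
V_A by voltage divider: V_A = 27.6 × 0.6261/(1.96 + 0.6261) = 6.682 V.
Branch current I = V_A/R4 = 6.682/8.39 = 0.7964 mA.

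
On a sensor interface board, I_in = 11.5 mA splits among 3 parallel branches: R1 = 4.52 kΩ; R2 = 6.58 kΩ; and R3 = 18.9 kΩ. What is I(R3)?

I ≈ 1.43 mA

Conductances: ΣG = 1/4.52 + 1/6.58 + 1/18.9 = 0.4261 (1/kΩ).
By the current-divider rule, I = I_in · G_k/ΣG = 11.5 × 0.1242 = 1.428 mA.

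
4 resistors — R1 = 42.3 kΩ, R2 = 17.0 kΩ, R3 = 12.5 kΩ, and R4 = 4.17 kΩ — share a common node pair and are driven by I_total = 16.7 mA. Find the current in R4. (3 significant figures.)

ΣG = 1/42.3 + 1/17.0 + 1/12.5 + 1/4.17 = 0.4023.
By the current-divider rule, I = I_total · G_k/ΣG = 16.7 × 0.5961 = 9.955 mA.

I ≈ 9.96 mA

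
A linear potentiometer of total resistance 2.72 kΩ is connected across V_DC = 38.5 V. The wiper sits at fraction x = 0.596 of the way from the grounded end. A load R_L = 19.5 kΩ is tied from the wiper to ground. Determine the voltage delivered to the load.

V_out ≈ 22.2 V

The pot divides into 1.099 kΩ above the wiper and 1.621 kΩ below.
R_L loads the lower segment: effective lower R = 1.497 kΩ.
V_out = 38.5 × 1.497/(1.099 + 1.497) = 22.20 V.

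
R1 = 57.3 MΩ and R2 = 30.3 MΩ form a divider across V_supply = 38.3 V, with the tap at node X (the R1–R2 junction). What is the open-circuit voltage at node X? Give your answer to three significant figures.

V_th is the unloaded tap voltage: V_supply · R2/(R1+R2) = 38.3 × 0.3459 = 13.25 V.

V_th ≈ 13.2 V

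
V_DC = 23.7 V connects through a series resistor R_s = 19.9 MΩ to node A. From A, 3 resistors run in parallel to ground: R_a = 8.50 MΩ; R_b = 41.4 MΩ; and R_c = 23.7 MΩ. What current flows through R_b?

I ≈ 0.123 µA

Parallel bank: R_p = 1/(1/8.50 + 1/41.4 + 1/23.7) = 5.435 MΩ.
V_A by voltage divider: V_A = 23.7 × 5.435/(19.9 + 5.435) = 5.084 V.
Branch current I = V_A/R_b = 5.084/41.4 = 0.1228 µA.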